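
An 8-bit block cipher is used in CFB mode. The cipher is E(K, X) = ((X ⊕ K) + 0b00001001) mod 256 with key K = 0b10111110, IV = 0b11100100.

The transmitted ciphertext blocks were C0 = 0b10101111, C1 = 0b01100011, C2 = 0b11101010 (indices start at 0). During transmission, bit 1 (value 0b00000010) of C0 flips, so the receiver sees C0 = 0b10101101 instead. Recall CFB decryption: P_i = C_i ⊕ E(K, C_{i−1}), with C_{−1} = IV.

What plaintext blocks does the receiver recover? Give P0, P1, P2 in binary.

Only C0 changed, to 0b10101101. In CFB, a change in C_i flips the same bit in P_i and garbles P_{i+1}. Decrypting the received ciphertext:
P0: E(K, 0b11100100) = 0b01100011; 0b10101101 ⊕ 0b01100011 = 0b11001110.
P1: E(K, 0b10101101) = 0b00011100; 0b01100011 ⊕ 0b00011100 = 0b01111111.
P2: E(K, 0b01100011) = 0b11100110; 0b11101010 ⊕ 0b11100110 = 0b00001100.
Blocks that differ from the original plaintext: P0, P1.

P0 = 0b11001110, P1 = 0b01111111, P2 = 0b00001100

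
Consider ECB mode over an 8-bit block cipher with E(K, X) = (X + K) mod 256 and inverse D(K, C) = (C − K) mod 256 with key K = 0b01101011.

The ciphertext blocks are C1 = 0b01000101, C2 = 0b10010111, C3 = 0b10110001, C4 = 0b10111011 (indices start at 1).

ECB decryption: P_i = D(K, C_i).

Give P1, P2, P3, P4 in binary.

P1: D(K, 0b01000101) = 0b11011010.
P2: D(K, 0b10010111) = 0b00101100.
P3: D(K, 0b10110001) = 0b01000110.
P4: D(K, 0b10111011) = 0b01010000.

P1 = 0b11011010, P2 = 0b00101100, P3 = 0b01000110, P4 = 0b01010000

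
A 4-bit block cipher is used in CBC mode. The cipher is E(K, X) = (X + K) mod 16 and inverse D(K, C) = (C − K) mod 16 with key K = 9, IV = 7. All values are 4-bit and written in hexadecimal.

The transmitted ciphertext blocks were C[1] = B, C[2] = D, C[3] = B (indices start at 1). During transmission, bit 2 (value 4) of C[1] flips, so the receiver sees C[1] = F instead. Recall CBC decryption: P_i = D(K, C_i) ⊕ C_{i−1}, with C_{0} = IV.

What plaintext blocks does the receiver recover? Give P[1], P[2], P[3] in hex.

Only C[1] changed, to F. In CBC, a change in C_i garbles P_i and flips the same bit in P_{i+1}. Decrypting the received ciphertext:
P[1]: D(K, F) = 6; 6 ⊕ 7 = 1.
P[2]: D(K, D) = 4; 4 ⊕ F = B.
P[3]: D(K, B) = 2; 2 ⊕ D = F.
Blocks that differ from the original plaintext: P[1], P[2].

P[1] = 1, P[2] = B, P[3] = F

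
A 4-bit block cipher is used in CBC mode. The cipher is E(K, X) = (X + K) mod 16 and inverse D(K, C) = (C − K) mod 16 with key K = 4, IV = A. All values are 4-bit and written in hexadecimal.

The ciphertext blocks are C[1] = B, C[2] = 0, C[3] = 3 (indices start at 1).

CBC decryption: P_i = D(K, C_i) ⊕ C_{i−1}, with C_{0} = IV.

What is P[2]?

P[2] = 7

P[2]: D(K, 0) = C; C ⊕ B = 7.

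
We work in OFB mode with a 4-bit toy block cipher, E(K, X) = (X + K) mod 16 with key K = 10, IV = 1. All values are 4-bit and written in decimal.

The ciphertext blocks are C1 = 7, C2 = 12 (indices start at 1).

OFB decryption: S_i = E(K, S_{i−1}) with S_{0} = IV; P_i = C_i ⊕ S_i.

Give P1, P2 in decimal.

P1: S = E(K, 1) = 11; 7 ⊕ 11 = 12.
P2: S = E(K, 11) = 5; 12 ⊕ 5 = 9.

P1 = 12, P2 = 9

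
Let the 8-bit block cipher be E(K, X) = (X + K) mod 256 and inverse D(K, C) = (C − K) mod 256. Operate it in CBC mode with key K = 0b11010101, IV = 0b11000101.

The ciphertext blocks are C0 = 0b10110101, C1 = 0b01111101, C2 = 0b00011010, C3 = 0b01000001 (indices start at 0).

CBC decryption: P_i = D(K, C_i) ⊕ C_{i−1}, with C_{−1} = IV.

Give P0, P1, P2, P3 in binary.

P0: D(K, 0b10110101) = 0b11100000; 0b11100000 ⊕ 0b11000101 = 0b00100101.
P1: D(K, 0b01111101) = 0b10101000; 0b10101000 ⊕ 0b10110101 = 0b00011101.
P2: D(K, 0b00011010) = 0b01000101; 0b01000101 ⊕ 0b01111101 = 0b00111000.
P3: D(K, 0b01000001) = 0b01101100; 0b01101100 ⊕ 0b00011010 = 0b01110110.

P0 = 0b00100101, P1 = 0b00011101, P2 = 0b00111000, P3 = 0b01110110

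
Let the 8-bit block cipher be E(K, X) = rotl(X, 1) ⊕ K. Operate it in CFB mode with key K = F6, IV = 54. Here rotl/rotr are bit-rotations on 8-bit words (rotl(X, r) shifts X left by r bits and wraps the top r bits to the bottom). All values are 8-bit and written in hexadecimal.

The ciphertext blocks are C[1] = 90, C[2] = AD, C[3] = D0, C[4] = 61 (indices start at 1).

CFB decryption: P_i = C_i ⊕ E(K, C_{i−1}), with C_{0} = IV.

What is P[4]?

P[4]: E(K, D0) = 57; 61 ⊕ 57 = 36.

P[4] = 36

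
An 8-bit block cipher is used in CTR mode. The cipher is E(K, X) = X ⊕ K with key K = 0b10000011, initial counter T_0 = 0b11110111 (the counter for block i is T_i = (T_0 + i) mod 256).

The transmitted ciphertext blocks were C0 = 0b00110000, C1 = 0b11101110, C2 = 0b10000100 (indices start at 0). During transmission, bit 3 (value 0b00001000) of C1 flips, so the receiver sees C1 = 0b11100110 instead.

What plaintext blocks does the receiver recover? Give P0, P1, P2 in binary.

P0 = 0b01000100, P1 = 0b10011101, P2 = 0b11111110

CTR decryption: S_i = E(K, T_i) where T_i is the counter for block i; P_i = C_i ⊕ S_i.
Only C1 changed, to 0b11100110. In CTR, a change in C_i flips the same bit in P_i only; the keystream is unaffected. Decrypting the received ciphertext:
P0: T = 0b11110111, S = E(K, T) = 0b01110100; 0b00110000 ⊕ 0b01110100 = 0b01000100.
P1: T = 0b11111000, S = E(K, T) = 0b01111011; 0b11100110 ⊕ 0b01111011 = 0b10011101.
P2: T = 0b11111001, S = E(K, T) = 0b01111010; 0b10000100 ⊕ 0b01111010 = 0b11111110.
Blocks that differ from the original plaintext: P1.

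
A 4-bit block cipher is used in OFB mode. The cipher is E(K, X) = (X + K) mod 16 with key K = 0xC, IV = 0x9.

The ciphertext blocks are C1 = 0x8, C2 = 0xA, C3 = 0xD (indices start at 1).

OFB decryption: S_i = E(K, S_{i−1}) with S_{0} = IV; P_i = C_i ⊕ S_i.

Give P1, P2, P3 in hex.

P1: S = E(K, 0x9) = 0x5; 0x8 ⊕ 0x5 = 0xD.
P2: S = E(K, 0x5) = 0x1; 0xA ⊕ 0x1 = 0xB.
P3: S = E(K, 0x1) = 0xD; 0xD ⊕ 0xD = 0x0.

P1 = 0xD, P2 = 0xB, P3 = 0x0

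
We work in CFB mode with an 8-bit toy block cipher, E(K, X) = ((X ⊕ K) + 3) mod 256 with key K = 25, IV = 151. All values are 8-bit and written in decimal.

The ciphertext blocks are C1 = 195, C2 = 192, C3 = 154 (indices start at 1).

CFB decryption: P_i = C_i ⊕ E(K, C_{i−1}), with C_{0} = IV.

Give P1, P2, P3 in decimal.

P1: E(K, 151) = 145; 195 ⊕ 145 = 82.
P2: E(K, 195) = 221; 192 ⊕ 221 = 29.
P3: E(K, 192) = 220; 154 ⊕ 220 = 70.

P1 = 82, P2 = 29, P3 = 70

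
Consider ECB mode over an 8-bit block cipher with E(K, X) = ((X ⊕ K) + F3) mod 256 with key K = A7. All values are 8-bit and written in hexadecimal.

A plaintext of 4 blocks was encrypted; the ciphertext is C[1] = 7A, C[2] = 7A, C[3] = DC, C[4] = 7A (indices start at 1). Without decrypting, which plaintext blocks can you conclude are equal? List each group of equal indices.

ECB encrypts each block independently with the same key, so equal ciphertext blocks imply equal plaintext blocks.
C[1] = C[2] = C[4] = 7A, so P[1] = P[2] = P[4].

P[1] = P[2] = P[4]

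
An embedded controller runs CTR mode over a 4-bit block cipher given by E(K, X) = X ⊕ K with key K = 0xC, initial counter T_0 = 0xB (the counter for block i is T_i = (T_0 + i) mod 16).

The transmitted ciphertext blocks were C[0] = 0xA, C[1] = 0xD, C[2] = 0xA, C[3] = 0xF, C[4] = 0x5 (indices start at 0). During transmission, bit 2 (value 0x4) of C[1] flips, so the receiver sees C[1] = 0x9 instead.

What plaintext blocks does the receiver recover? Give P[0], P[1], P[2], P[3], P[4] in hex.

P[0] = 0xD, P[1] = 0x9, P[2] = 0xB, P[3] = 0xD, P[4] = 0x6

CTR decryption: S_i = E(K, T_i) where T_i is the counter for block i; P_i = C_i ⊕ S_i.
Only C[1] changed, to 0x9. In CTR, a change in C_i flips the same bit in P_i only; the keystream is unaffected. Decrypting the received ciphertext:
P[0]: T = 0xB, S = E(K, T) = 0x7; 0xA ⊕ 0x7 = 0xD.
P[1]: T = 0xC, S = E(K, T) = 0x0; 0x9 ⊕ 0x0 = 0x9.
P[2]: T = 0xD, S = E(K, T) = 0x1; 0xA ⊕ 0x1 = 0xB.
P[3]: T = 0xE, S = E(K, T) = 0x2; 0xF ⊕ 0x2 = 0xD.
P[4]: T = 0xF, S = E(K, T) = 0x3; 0x5 ⊕ 0x3 = 0x6.
Blocks that differ from the original plaintext: P[1].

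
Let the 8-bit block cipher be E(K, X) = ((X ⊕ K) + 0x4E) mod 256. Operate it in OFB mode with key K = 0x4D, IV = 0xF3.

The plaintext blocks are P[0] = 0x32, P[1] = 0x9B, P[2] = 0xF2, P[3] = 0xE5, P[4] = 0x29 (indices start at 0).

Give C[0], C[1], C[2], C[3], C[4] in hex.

OFB encryption: S_i = E(K, S_{i−1}) with S_{−1} = IV; C_i = P_i ⊕ S_i.
C[0]: S = E(K, 0xF3) = 0x0C; 0x32 ⊕ 0x0C = 0x3E.
C[1]: S = E(K, 0x0C) = 0x8F; 0x9B ⊕ 0x8F = 0x14.
C[2]: S = E(K, 0x8F) = 0x10; 0xF2 ⊕ 0x10 = 0xE2.
C[3]: S = E(K, 0x10) = 0xAB; 0xE5 ⊕ 0xAB = 0x4E.
C[4]: S = E(K, 0xAB) = 0x34; 0x29 ⊕ 0x34 = 0x1D.

C[0] = 0x3E, C[1] = 0x14, C[2] = 0xE2, C[3] = 0x4E, C[4] = 0x1D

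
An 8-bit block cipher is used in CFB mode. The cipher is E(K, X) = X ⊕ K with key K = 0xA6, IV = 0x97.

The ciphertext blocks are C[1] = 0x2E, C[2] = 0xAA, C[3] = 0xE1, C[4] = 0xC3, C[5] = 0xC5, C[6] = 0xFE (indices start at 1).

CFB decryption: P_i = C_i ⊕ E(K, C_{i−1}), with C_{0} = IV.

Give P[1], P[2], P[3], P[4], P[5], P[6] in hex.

P[1] = 0x1F, P[2] = 0x22, P[3] = 0xED, P[4] = 0x84, P[5] = 0xA0, P[6] = 0x9D

P[1]: E(K, 0x97) = 0x31; 0x2E ⊕ 0x31 = 0x1F.
P[2]: E(K, 0x2E) = 0x88; 0xAA ⊕ 0x88 = 0x22.
P[3]: E(K, 0xAA) = 0x0C; 0xE1 ⊕ 0x0C = 0xED.
P[4]: E(K, 0xE1) = 0x47; 0xC3 ⊕ 0x47 = 0x84.
P[5]: E(K, 0xC3) = 0x65; 0xC5 ⊕ 0x65 = 0xA0.
P[6]: E(K, 0xC5) = 0x63; 0xFE ⊕ 0x63 = 0x9D.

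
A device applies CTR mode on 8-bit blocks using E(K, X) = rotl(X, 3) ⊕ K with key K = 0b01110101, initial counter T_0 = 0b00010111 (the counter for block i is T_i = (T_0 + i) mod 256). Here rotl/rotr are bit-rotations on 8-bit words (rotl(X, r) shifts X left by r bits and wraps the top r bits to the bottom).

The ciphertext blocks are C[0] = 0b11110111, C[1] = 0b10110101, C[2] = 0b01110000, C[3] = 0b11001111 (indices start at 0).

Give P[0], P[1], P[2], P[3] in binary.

P[0] = 0b00111010, P[1] = 0b00000000, P[2] = 0b11001101, P[3] = 0b01101010

CTR decryption: S_i = E(K, T_i) where T_i is the counter for block i; P_i = C_i ⊕ S_i.
P[0]: T = 0b00010111, S = E(K, T) = 0b11001101; 0b11110111 ⊕ 0b11001101 = 0b00111010.
P[1]: T = 0b00011000, S = E(K, T) = 0b10110101; 0b10110101 ⊕ 0b10110101 = 0b00000000.
P[2]: T = 0b00011001, S = E(K, T) = 0b10111101; 0b01110000 ⊕ 0b10111101 = 0b11001101.
P[3]: T = 0b00011010, S = E(K, T) = 0b10100101; 0b11001111 ⊕ 0b10100101 = 0b01101010.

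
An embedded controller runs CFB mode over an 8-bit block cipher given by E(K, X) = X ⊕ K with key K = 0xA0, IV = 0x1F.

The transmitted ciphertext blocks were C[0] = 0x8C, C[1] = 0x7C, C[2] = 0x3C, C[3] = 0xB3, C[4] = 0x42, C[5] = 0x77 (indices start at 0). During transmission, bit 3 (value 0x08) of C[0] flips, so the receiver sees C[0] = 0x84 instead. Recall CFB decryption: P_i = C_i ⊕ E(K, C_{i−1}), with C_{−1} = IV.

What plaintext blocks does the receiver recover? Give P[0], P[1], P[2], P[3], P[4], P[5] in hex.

Only C[0] changed, to 0x84. In CFB, a change in C_i flips the same bit in P_i and garbles P_{i+1}. Decrypting the received ciphertext:
P[0]: E(K, 0x1F) = 0xBF; 0x84 ⊕ 0xBF = 0x3B.
P[1]: E(K, 0x84) = 0x24; 0x7C ⊕ 0x24 = 0x58.
P[2]: E(K, 0x7C) = 0xDC; 0x3C ⊕ 0xDC = 0xE0.
P[3]: E(K, 0x3C) = 0x9C; 0xB3 ⊕ 0x9C = 0x2F.
P[4]: E(K, 0xB3) = 0x13; 0x42 ⊕ 0x13 = 0x51.
P[5]: E(K, 0x42) = 0xE2; 0x77 ⊕ 0xE2 = 0x95.
Blocks that differ from the original plaintext: P[0], P[1].

P[0] = 0x3B, P[1] = 0x58, P[2] = 0xE0, P[3] = 0x2F, P[4] = 0x51, P[5] = 0x95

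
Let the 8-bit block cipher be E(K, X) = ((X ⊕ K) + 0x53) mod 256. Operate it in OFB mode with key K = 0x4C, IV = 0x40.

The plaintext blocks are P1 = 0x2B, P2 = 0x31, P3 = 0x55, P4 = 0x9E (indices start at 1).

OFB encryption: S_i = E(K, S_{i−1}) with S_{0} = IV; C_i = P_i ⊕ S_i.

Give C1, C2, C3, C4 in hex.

C1: S = E(K, 0x40) = 0x5F; 0x2B ⊕ 0x5F = 0x74.
C2: S = E(K, 0x5F) = 0x66; 0x31 ⊕ 0x66 = 0x57.
C3: S = E(K, 0x66) = 0x7D; 0x55 ⊕ 0x7D = 0x28.
C4: S = E(K, 0x7D) = 0x84; 0x9E ⊕ 0x84 = 0x1A.

C1 = 0x74, C2 = 0x57, C3 = 0x28, C4 = 0x1A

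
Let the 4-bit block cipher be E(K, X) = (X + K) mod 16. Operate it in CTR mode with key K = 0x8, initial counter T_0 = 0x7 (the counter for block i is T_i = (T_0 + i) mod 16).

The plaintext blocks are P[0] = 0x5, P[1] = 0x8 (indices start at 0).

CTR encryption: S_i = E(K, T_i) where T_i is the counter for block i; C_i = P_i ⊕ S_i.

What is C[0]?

C[0]: T = 0x7, S = E(K, T) = 0xF; 0x5 ⊕ 0xF = 0xA.

C[0] = 0xA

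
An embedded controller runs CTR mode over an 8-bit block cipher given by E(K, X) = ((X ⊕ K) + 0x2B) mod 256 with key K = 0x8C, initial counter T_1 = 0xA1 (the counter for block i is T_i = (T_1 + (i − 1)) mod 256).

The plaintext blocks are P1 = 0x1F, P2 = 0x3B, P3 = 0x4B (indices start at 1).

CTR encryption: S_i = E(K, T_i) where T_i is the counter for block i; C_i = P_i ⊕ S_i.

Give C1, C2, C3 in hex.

C1: T = 0xA1, S = E(K, T) = 0x58; 0x1F ⊕ 0x58 = 0x47.
C2: T = 0xA2, S = E(K, T) = 0x59; 0x3B ⊕ 0x59 = 0x62.
C3: T = 0xA3, S = E(K, T) = 0x5A; 0x4B ⊕ 0x5A = 0x11.

C1 = 0x47, C2 = 0x62, C3 = 0x11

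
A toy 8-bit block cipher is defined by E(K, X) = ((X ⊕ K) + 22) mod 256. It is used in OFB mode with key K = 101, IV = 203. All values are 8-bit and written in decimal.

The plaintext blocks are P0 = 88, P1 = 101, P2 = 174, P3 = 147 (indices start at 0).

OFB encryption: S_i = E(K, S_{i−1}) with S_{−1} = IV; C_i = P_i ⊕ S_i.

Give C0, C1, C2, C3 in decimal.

C0: S = E(K, 203) = 196; 88 ⊕ 196 = 156.
C1: S = E(K, 196) = 183; 101 ⊕ 183 = 210.
C2: S = E(K, 183) = 232; 174 ⊕ 232 = 70.
C3: S = E(K, 232) = 163; 147 ⊕ 163 = 48.

C0 = 156, C1 = 210, C2 = 70, C3 = 48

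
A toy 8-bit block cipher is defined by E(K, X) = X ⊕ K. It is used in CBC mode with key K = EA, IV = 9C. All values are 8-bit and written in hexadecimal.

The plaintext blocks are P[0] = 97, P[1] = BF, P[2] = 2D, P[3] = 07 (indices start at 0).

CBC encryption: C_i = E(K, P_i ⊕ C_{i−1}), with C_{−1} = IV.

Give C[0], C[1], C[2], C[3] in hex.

C[0]: P[0] ⊕ 9C = 0B; E(K, 0B) = E1.
C[1]: P[1] ⊕ E1 = 5E; E(K, 5E) = B4.
C[2]: P[2] ⊕ B4 = 99; E(K, 99) = 73.
C[3]: P[3] ⊕ 73 = 74; E(K, 74) = 9E.

C[0] = E1, C[1] = B4, C[2] = 73, C[3] = 9E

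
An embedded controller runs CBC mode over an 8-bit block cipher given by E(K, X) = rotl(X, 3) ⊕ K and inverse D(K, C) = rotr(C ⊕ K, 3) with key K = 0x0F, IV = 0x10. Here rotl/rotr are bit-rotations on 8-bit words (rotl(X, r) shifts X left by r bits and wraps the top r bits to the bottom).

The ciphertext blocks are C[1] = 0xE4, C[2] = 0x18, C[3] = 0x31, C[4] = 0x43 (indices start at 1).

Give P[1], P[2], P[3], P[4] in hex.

P[1] = 0x6D, P[2] = 0x06, P[3] = 0xDF, P[4] = 0xB8

CBC decryption: P_i = D(K, C_i) ⊕ C_{i−1}, with C_{0} = IV.
P[1]: D(K, 0xE4) = 0x7D; 0x7D ⊕ 0x10 = 0x6D.
P[2]: D(K, 0x18) = 0xE2; 0xE2 ⊕ 0xE4 = 0x06.
P[3]: D(K, 0x31) = 0xC7; 0xC7 ⊕ 0x18 = 0xDF.
P[4]: D(K, 0x43) = 0x89; 0x89 ⊕ 0x31 = 0xB8.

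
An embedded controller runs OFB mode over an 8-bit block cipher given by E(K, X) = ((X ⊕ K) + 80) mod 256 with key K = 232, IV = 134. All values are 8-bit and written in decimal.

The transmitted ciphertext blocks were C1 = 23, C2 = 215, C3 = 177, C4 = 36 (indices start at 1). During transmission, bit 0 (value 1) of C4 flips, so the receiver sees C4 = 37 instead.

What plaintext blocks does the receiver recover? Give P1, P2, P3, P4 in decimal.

P1 = 169, P2 = 113, P3 = 47, P4 = 227

OFB decryption: S_i = E(K, S_{i−1}) with S_{0} = IV; P_i = C_i ⊕ S_i.
Only C4 changed, to 37. In OFB, a change in C_i flips the same bit in P_i only; the keystream is unaffected. Decrypting the received ciphertext:
P1: S = E(K, 134) = 190; 23 ⊕ 190 = 169.
P2: S = E(K, 190) = 166; 215 ⊕ 166 = 113.
P3: S = E(K, 166) = 158; 177 ⊕ 158 = 47.
P4: S = E(K, 158) = 198; 37 ⊕ 198 = 227.
Blocks that differ from the original plaintext: P4.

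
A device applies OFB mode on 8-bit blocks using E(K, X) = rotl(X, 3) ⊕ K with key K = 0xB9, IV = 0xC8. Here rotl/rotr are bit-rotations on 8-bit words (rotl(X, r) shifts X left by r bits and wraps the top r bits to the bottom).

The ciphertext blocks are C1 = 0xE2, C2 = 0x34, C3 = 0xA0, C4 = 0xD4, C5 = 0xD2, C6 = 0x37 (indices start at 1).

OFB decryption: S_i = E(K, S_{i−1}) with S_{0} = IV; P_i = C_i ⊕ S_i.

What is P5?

P5 = 0x44

P1: S = E(K, 0xC8) = 0xFF; 0xE2 ⊕ 0xFF = 0x1D.
P2: S = E(K, 0xFF) = 0x46; 0x34 ⊕ 0x46 = 0x72.
P3: S = E(K, 0x46) = 0x8B; 0xA0 ⊕ 0x8B = 0x2B.
P4: S = E(K, 0x8B) = 0xE5; 0xD4 ⊕ 0xE5 = 0x31.
P5: S = E(K, 0xE5) = 0x96; 0xD2 ⊕ 0x96 = 0x44.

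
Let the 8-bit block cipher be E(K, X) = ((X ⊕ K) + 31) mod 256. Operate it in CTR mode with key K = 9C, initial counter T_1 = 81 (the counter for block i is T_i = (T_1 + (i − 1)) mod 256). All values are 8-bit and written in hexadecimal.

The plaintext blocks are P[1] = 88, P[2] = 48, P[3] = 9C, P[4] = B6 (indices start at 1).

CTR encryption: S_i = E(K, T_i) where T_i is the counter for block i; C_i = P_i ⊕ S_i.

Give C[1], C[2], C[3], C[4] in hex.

C[1]: T = 81, S = E(K, T) = 4E; 88 ⊕ 4E = C6.
C[2]: T = 82, S = E(K, T) = 4F; 48 ⊕ 4F = 07.
C[3]: T = 83, S = E(K, T) = 50; 9C ⊕ 50 = CC.
C[4]: T = 84, S = E(K, T) = 49; B6 ⊕ 49 = FF.

C[1] = C6, C[2] = 07, C[3] = CC, C[4] = FF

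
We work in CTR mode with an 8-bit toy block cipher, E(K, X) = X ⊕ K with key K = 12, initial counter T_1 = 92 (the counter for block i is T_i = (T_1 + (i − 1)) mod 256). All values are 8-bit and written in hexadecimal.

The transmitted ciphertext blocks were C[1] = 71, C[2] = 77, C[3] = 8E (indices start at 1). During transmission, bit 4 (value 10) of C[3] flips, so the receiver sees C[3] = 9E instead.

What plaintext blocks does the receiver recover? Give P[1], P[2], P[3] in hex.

CTR decryption: S_i = E(K, T_i) where T_i is the counter for block i; P_i = C_i ⊕ S_i.
Only C[3] changed, to 9E. In CTR, a change in C_i flips the same bit in P_i only; the keystream is unaffected. Decrypting the received ciphertext:
P[1]: T = 92, S = E(K, T) = 80; 71 ⊕ 80 = F1.
P[2]: T = 93, S = E(K, T) = 81; 77 ⊕ 81 = F6.
P[3]: T = 94, S = E(K, T) = 86; 9E ⊕ 86 = 18.
Blocks that differ from the original plaintext: P[3].

P[1] = F1, P[2] = F6, P[3] = 18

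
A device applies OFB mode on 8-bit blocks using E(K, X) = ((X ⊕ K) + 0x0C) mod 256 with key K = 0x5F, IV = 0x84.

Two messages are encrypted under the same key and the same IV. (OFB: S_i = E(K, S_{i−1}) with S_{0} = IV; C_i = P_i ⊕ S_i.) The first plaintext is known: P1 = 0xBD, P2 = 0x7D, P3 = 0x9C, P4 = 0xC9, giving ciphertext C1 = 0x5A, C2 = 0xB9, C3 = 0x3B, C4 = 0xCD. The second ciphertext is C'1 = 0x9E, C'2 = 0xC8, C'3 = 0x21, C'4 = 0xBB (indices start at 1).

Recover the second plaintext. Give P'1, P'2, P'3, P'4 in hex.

In OFB with a reused IV, both messages share the same keystream S_i, so C_i ⊕ C'_i = P_i ⊕ P'_i and thus P'_i = P_i ⊕ C_i ⊕ C'_i.
P'1: 0xBD ⊕ 0x5A ⊕ 0x9E = 0x79.
P'2: 0x7D ⊕ 0xB9 ⊕ 0xC8 = 0x0C.
P'3: 0x9C ⊕ 0x3B ⊕ 0x21 = 0x86.
P'4: 0xC9 ⊕ 0xCD ⊕ 0xBB = 0xBF.

P'1 = 0x79, P'2 = 0x0C, P'3 = 0x86, P'4 = 0xBF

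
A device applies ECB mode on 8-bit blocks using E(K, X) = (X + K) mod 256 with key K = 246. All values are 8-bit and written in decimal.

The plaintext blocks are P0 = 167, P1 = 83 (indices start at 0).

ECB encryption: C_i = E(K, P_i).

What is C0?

C0 = 157

C0: E(K, 167) = 157.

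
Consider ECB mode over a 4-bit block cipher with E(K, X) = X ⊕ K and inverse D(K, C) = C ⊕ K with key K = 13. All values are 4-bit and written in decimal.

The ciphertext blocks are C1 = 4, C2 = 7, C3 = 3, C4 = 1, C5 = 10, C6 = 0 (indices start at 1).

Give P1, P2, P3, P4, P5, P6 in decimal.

P1 = 9, P2 = 10, P3 = 14, P4 = 12, P5 = 7, P6 = 13

ECB decryption: P_i = D(K, C_i).
P1: D(K, 4) = 9.
P2: D(K, 7) = 10.
P3: D(K, 3) = 14.
P4: D(K, 1) = 12.
P5: D(K, 10) = 7.
P6: D(K, 0) = 13.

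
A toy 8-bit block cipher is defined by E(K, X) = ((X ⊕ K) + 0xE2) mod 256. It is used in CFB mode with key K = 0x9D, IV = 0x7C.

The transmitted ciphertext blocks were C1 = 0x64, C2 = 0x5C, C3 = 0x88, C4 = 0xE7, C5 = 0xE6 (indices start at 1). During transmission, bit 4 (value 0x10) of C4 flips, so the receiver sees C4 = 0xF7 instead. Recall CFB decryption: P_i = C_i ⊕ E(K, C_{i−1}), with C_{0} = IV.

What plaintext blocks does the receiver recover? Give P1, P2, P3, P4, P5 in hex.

P1 = 0xA7, P2 = 0x87, P3 = 0x2B, P4 = 0x00, P5 = 0xAA

Only C4 changed, to 0xF7. In CFB, a change in C_i flips the same bit in P_i and garbles P_{i+1}. Decrypting the received ciphertext:
P1: E(K, 0x7C) = 0xC3; 0x64 ⊕ 0xC3 = 0xA7.
P2: E(K, 0x64) = 0xDB; 0x5C ⊕ 0xDB = 0x87.
P3: E(K, 0x5C) = 0xA3; 0x88 ⊕ 0xA3 = 0x2B.
P4: E(K, 0x88) = 0xF7; 0xF7 ⊕ 0xF7 = 0x00.
P5: E(K, 0xF7) = 0x4C; 0xE6 ⊕ 0x4C = 0xAA.
Blocks that differ from the original plaintext: P4, P5.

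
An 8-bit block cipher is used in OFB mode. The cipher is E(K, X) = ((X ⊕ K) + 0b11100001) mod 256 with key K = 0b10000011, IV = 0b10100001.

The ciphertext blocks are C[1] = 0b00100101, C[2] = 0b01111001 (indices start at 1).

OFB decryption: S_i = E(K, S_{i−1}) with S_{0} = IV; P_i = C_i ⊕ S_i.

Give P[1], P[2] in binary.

P[1] = 0b00100110, P[2] = 0b00011000

P[1]: S = E(K, 0b10100001) = 0b00000011; 0b00100101 ⊕ 0b00000011 = 0b00100110.
P[2]: S = E(K, 0b00000011) = 0b01100001; 0b01111001 ⊕ 0b01100001 = 0b00011000.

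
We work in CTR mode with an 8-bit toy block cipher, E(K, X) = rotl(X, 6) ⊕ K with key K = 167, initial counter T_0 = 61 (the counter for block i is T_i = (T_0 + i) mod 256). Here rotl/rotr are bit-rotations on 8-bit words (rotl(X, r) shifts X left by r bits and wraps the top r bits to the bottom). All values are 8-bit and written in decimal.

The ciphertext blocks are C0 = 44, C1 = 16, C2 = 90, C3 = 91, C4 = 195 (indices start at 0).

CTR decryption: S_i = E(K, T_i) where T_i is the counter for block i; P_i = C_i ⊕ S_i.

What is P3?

P3: T = 64, S = E(K, T) = 183; 91 ⊕ 183 = 236.

P3 = 236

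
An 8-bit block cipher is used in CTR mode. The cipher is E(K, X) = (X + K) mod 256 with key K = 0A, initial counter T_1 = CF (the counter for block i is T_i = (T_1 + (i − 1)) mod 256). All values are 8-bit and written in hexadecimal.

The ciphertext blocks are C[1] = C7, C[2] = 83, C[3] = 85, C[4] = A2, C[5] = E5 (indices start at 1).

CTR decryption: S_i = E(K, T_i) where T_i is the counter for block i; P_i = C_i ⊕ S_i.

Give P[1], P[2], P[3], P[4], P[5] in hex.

P[1]: T = CF, S = E(K, T) = D9; C7 ⊕ D9 = 1E.
P[2]: T = D0, S = E(K, T) = DA; 83 ⊕ DA = 59.
P[3]: T = D1, S = E(K, T) = DB; 85 ⊕ DB = 5E.
P[4]: T = D2, S = E(K, T) = DC; A2 ⊕ DC = 7E.
P[5]: T = D3, S = E(K, T) = DD; E5 ⊕ DD = 38.

P[1] = 1E, P[2] = 59, P[3] = 5E, P[4] = 7E, P[5] = 38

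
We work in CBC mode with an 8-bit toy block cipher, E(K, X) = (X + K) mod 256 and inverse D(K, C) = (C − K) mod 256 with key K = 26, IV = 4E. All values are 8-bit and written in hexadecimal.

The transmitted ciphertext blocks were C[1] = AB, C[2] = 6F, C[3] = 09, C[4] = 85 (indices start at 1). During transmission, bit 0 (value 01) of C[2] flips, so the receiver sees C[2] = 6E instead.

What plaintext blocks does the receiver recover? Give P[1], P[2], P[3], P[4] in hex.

P[1] = CB, P[2] = E3, P[3] = 8D, P[4] = 56

CBC decryption: P_i = D(K, C_i) ⊕ C_{i−1}, with C_{0} = IV.
Only C[2] changed, to 6E. In CBC, a change in C_i garbles P_i and flips the same bit in P_{i+1}. Decrypting the received ciphertext:
P[1]: D(K, AB) = 85; 85 ⊕ 4E = CB.
P[2]: D(K, 6E) = 48; 48 ⊕ AB = E3.
P[3]: D(K, 09) = E3; E3 ⊕ 6E = 8D.
P[4]: D(K, 85) = 5F; 5F ⊕ 09 = 56.
Blocks that differ from the original plaintext: P[2], P[3].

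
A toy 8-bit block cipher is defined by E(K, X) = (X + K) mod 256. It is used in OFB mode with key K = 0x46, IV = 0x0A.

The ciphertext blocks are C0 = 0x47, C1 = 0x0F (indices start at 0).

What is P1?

P1 = 0x99

OFB decryption: S_i = E(K, S_{i−1}) with S_{−1} = IV; P_i = C_i ⊕ S_i.
P0: S = E(K, 0x0A) = 0x50; 0x47 ⊕ 0x50 = 0x17.
P1: S = E(K, 0x50) = 0x96; 0x0F ⊕ 0x96 = 0x99.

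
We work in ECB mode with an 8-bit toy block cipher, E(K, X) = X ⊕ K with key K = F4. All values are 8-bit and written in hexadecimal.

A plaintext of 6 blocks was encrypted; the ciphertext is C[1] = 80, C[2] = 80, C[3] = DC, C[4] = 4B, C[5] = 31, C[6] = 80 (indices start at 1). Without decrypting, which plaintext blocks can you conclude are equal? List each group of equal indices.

P[1] = P[2] = P[6]

ECB encrypts each block independently with the same key, so equal ciphertext blocks imply equal plaintext blocks.
C[1] = C[2] = C[6] = 80, so P[1] = P[2] = P[6].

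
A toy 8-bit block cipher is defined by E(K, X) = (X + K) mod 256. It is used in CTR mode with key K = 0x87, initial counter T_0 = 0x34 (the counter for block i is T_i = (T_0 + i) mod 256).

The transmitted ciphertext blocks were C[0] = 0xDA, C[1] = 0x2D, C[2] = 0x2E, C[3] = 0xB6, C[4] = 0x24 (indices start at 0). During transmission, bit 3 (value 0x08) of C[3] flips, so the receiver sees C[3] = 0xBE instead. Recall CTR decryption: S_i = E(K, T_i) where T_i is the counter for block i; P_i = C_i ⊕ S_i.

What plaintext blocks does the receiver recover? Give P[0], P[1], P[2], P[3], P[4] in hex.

Only C[3] changed, to 0xBE. In CTR, a change in C_i flips the same bit in P_i only; the keystream is unaffected. Decrypting the received ciphertext:
P[0]: T = 0x34, S = E(K, T) = 0xBB; 0xDA ⊕ 0xBB = 0x61.
P[1]: T = 0x35, S = E(K, T) = 0xBC; 0x2D ⊕ 0xBC = 0x91.
P[2]: T = 0x36, S = E(K, T) = 0xBD; 0x2E ⊕ 0xBD = 0x93.
P[3]: T = 0x37, S = E(K, T) = 0xBE; 0xBE ⊕ 0xBE = 0x00.
P[4]: T = 0x38, S = E(K, T) = 0xBF; 0x24 ⊕ 0xBF = 0x9B.
Blocks that differ from the original plaintext: P[3].

P[0] = 0x61, P[1] = 0x91, P[2] = 0x93, P[3] = 0x00, P[4] = 0x9B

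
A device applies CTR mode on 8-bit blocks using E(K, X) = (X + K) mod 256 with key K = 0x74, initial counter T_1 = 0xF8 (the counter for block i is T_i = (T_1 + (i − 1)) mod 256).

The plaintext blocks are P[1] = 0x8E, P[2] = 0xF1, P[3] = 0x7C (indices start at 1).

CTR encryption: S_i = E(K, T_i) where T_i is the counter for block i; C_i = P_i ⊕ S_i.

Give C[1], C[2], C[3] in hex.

C[1] = 0xE2, C[2] = 0x9C, C[3] = 0x12

C[1]: T = 0xF8, S = E(K, T) = 0x6C; 0x8E ⊕ 0x6C = 0xE2.
C[2]: T = 0xF9, S = E(K, T) = 0x6D; 0xF1 ⊕ 0x6D = 0x9C.
C[3]: T = 0xFA, S = E(K, T) = 0x6E; 0x7C ⊕ 0x6E = 0x12.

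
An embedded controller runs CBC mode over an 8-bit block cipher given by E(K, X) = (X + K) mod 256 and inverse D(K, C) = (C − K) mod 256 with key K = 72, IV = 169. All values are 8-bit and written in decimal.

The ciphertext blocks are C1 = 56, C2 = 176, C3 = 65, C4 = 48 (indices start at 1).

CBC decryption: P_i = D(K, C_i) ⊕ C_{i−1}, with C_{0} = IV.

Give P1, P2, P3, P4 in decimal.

P1: D(K, 56) = 240; 240 ⊕ 169 = 89.
P2: D(K, 176) = 104; 104 ⊕ 56 = 80.
P3: D(K, 65) = 249; 249 ⊕ 176 = 73.
P4: D(K, 48) = 232; 232 ⊕ 65 = 169.

P1 = 89, P2 = 80, P3 = 73, P4 = 169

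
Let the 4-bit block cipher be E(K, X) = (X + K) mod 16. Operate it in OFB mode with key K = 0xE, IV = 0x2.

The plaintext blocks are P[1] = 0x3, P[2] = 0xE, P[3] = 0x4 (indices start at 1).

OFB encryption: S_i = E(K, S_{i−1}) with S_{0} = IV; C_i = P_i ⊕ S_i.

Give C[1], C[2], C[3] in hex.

C[1] = 0x3, C[2] = 0x0, C[3] = 0x8

C[1]: S = E(K, 0x2) = 0x0; 0x3 ⊕ 0x0 = 0x3.
C[2]: S = E(K, 0x0) = 0xE; 0xE ⊕ 0xE = 0x0.
C[3]: S = E(K, 0xE) = 0xC; 0x4 ⊕ 0xC = 0x8.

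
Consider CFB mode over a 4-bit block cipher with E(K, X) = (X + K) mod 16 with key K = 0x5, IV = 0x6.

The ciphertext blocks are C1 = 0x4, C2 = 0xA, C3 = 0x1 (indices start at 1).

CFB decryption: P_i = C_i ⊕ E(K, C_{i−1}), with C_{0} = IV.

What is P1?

P1: E(K, 0x6) = 0xB; 0x4 ⊕ 0xB = 0xF.

P1 = 0xF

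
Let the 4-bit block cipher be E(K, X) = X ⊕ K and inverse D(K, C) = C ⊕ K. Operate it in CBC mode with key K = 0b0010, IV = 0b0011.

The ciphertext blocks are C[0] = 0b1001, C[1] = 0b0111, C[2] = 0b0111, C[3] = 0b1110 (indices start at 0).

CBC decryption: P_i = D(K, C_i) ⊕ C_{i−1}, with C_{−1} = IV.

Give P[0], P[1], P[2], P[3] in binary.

P[0] = 0b1000, P[1] = 0b1100, P[2] = 0b0010, P[3] = 0b1011

P[0]: D(K, 0b1001) = 0b1011; 0b1011 ⊕ 0b0011 = 0b1000.
P[1]: D(K, 0b0111) = 0b0101; 0b0101 ⊕ 0b1001 = 0b1100.
P[2]: D(K, 0b0111) = 0b0101; 0b0101 ⊕ 0b0111 = 0b0010.
P[3]: D(K, 0b1110) = 0b1100; 0b1100 ⊕ 0b0111 = 0b1011.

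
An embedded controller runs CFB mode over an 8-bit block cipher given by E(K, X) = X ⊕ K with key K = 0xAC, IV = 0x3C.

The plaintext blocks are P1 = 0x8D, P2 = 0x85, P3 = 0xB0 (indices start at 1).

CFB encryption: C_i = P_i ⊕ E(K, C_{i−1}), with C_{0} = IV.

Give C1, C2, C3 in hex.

C1: E(K, 0x3C) = 0x90; 0x8D ⊕ 0x90 = 0x1D.
C2: E(K, 0x1D) = 0xB1; 0x85 ⊕ 0xB1 = 0x34.
C3: E(K, 0x34) = 0x98; 0xB0 ⊕ 0x98 = 0x28.

C1 = 0x1D, C2 = 0x34, C3 = 0x28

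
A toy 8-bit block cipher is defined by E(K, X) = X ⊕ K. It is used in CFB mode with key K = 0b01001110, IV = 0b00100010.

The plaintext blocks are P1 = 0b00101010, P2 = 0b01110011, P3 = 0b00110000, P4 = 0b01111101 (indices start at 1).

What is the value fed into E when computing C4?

0b00000101

CFB encryption: C_i = P_i ⊕ E(K, C_{i−1}), with C_{0} = IV.
C1: E(K, 0b00100010) = 0b01101100; 0b00101010 ⊕ 0b01101100 = 0b01000110.
C2: E(K, 0b01000110) = 0b00001000; 0b01110011 ⊕ 0b00001000 = 0b01111011.
C3: E(K, 0b01111011) = 0b00110101; 0b00110000 ⊕ 0b00110101 = 0b00000101.
C4: E(K, 0b00000101) = 0b01001011; 0b01111101 ⊕ 0b01001011 = 0b00110110.
So the input to E for block 4 is 0b00000101.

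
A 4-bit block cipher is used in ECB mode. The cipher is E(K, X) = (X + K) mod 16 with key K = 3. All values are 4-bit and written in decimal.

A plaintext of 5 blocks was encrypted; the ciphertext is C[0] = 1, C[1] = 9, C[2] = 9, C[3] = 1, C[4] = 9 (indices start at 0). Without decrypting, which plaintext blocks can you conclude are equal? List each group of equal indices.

P[0] = P[3]; P[1] = P[2] = P[4]

ECB encrypts each block independently with the same key, so equal ciphertext blocks imply equal plaintext blocks.
C[0] = C[3] = 1, so P[0] = P[3].
C[1] = C[2] = C[4] = 9, so P[1] = P[2] = P[4].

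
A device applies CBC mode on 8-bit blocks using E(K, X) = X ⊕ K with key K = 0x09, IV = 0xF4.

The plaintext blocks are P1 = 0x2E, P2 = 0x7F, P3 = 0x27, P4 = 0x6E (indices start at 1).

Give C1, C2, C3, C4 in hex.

C1 = 0xD3, C2 = 0xA5, C3 = 0x8B, C4 = 0xEC

CBC encryption: C_i = E(K, P_i ⊕ C_{i−1}), with C_{0} = IV.
C1: P1 ⊕ 0xF4 = 0xDA; E(K, 0xDA) = 0xD3.
C2: P2 ⊕ 0xD3 = 0xAC; E(K, 0xAC) = 0xA5.
C3: P3 ⊕ 0xA5 = 0x82; E(K, 0x82) = 0x8B.
C4: P4 ⊕ 0x8B = 0xE5; E(K, 0xE5) = 0xEC.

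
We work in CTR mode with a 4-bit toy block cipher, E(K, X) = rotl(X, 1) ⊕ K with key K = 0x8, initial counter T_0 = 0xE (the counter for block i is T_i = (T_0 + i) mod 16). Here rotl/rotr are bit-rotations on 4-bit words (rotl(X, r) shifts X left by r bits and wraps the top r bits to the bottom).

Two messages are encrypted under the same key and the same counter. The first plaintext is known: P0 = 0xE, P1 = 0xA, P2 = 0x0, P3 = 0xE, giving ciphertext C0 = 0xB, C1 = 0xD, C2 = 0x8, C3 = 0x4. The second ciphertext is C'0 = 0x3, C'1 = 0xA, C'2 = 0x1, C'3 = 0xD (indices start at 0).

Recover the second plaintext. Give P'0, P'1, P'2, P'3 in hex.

P'0 = 0x6, P'1 = 0xD, P'2 = 0x9, P'3 = 0x7

In CTR with a reused counter, both messages share the same keystream S_i, so C_i ⊕ C'_i = P_i ⊕ P'_i and thus P'_i = P_i ⊕ C_i ⊕ C'_i.
P'0: 0xE ⊕ 0xB ⊕ 0x3 = 0x6.
P'1: 0xA ⊕ 0xD ⊕ 0xA = 0xD.
P'2: 0x0 ⊕ 0x8 ⊕ 0x1 = 0x9.
P'3: 0xE ⊕ 0x4 ⊕ 0xD = 0x7.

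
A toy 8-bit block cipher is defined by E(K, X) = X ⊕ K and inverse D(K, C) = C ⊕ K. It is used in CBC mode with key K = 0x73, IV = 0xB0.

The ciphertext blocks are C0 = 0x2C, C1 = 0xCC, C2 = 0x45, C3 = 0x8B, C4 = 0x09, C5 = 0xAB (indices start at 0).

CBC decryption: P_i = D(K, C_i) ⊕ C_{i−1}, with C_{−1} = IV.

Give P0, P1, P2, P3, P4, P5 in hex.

P0: D(K, 0x2C) = 0x5F; 0x5F ⊕ 0xB0 = 0xEF.
P1: D(K, 0xCC) = 0xBF; 0xBF ⊕ 0x2C = 0x93.
P2: D(K, 0x45) = 0x36; 0x36 ⊕ 0xCC = 0xFA.
P3: D(K, 0x8B) = 0xF8; 0xF8 ⊕ 0x45 = 0xBD.
P4: D(K, 0x09) = 0x7A; 0x7A ⊕ 0x8B = 0xF1.
P5: D(K, 0xAB) = 0xD8; 0xD8 ⊕ 0x09 = 0xD1.

P0 = 0xEF, P1 = 0x93, P2 = 0xFA, P3 = 0xBD, P4 = 0xF1, P5 = 0xD1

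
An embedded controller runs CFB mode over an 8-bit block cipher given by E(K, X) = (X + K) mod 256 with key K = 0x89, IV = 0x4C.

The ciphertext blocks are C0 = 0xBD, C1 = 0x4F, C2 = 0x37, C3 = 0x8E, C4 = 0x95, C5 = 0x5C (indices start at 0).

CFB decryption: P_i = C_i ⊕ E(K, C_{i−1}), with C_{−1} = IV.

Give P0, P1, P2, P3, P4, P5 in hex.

P0: E(K, 0x4C) = 0xD5; 0xBD ⊕ 0xD5 = 0x68.
P1: E(K, 0xBD) = 0x46; 0x4F ⊕ 0x46 = 0x09.
P2: E(K, 0x4F) = 0xD8; 0x37 ⊕ 0xD8 = 0xEF.
P3: E(K, 0x37) = 0xC0; 0x8E ⊕ 0xC0 = 0x4E.
P4: E(K, 0x8E) = 0x17; 0x95 ⊕ 0x17 = 0x82.
P5: E(K, 0x95) = 0x1E; 0x5C ⊕ 0x1E = 0x42.

P0 = 0x68, P1 = 0x09, P2 = 0xEF, P3 = 0x4E, P4 = 0x82, P5 = 0x42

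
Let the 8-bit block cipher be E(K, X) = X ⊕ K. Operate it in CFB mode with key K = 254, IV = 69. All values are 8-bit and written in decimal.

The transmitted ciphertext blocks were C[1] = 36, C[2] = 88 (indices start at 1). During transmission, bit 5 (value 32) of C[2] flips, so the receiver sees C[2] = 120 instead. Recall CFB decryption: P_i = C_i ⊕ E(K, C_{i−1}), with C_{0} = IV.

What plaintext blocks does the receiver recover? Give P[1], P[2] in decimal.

Only C[2] changed, to 120. In CFB, a change in C_i flips the same bit in P_i and garbles P_{i+1}. Decrypting the received ciphertext:
P[1]: E(K, 69) = 187; 36 ⊕ 187 = 159.
P[2]: E(K, 36) = 218; 120 ⊕ 218 = 162.
Blocks that differ from the original plaintext: P[2].

P[1] = 159, P[2] = 162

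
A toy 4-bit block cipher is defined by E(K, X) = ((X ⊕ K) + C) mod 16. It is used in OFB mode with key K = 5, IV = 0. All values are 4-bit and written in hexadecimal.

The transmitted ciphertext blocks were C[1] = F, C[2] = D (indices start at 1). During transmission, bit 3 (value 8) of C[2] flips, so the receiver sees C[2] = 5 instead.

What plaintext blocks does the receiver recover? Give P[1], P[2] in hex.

OFB decryption: S_i = E(K, S_{i−1}) with S_{0} = IV; P_i = C_i ⊕ S_i.
Only C[2] changed, to 5. In OFB, a change in C_i flips the same bit in P_i only; the keystream is unaffected. Decrypting the received ciphertext:
P[1]: S = E(K, 0) = 1; F ⊕ 1 = E.
P[2]: S = E(K, 1) = 0; 5 ⊕ 0 = 5.
Blocks that differ from the original plaintext: P[2].

P[1] = E, P[2] = 5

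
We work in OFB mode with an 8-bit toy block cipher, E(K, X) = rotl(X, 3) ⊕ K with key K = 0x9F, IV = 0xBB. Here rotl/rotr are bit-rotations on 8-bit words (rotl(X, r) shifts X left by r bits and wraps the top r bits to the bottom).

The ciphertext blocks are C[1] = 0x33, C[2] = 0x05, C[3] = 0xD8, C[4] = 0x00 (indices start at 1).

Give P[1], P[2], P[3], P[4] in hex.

OFB decryption: S_i = E(K, S_{i−1}) with S_{0} = IV; P_i = C_i ⊕ S_i.
P[1]: S = E(K, 0xBB) = 0x42; 0x33 ⊕ 0x42 = 0x71.
P[2]: S = E(K, 0x42) = 0x8D; 0x05 ⊕ 0x8D = 0x88.
P[3]: S = E(K, 0x8D) = 0xF3; 0xD8 ⊕ 0xF3 = 0x2B.
P[4]: S = E(K, 0xF3) = 0x00; 0x00 ⊕ 0x00 = 0x00.

P[1] = 0x71, P[2] = 0x88, P[3] = 0x2B, P[4] = 0x00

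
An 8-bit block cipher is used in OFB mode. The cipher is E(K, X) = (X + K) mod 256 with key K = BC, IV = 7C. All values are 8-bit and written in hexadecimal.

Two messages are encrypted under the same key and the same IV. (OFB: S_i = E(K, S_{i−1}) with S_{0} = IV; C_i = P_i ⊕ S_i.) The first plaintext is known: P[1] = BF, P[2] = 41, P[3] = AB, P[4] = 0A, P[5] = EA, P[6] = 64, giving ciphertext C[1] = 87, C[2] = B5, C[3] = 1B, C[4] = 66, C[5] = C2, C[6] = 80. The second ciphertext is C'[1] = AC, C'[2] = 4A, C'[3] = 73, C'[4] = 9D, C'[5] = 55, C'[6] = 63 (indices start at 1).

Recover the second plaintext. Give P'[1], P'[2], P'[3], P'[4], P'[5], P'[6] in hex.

In OFB with a reused IV, both messages share the same keystream S_i, so C_i ⊕ C'_i = P_i ⊕ P'_i and thus P'_i = P_i ⊕ C_i ⊕ C'_i.
P'[1]: BF ⊕ 87 ⊕ AC = 94.
P'[2]: 41 ⊕ B5 ⊕ 4A = BE.
P'[3]: AB ⊕ 1B ⊕ 73 = C3.
P'[4]: 0A ⊕ 66 ⊕ 9D = F1.
P'[5]: EA ⊕ C2 ⊕ 55 = 7D.
P'[6]: 64 ⊕ 80 ⊕ 63 = 87.

P'[1] = 94, P'[2] = BE, P'[3] = C3, P'[4] = F1, P'[5] = 7D, P'[6] = 87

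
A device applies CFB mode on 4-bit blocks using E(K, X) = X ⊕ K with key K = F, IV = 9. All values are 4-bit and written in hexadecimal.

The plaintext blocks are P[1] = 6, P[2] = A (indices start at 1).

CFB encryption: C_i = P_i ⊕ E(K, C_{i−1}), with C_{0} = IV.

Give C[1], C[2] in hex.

C[1] = 0, C[2] = 5

C[1]: E(K, 9) = 6; 6 ⊕ 6 = 0.
C[2]: E(K, 0) = F; A ⊕ F = 5.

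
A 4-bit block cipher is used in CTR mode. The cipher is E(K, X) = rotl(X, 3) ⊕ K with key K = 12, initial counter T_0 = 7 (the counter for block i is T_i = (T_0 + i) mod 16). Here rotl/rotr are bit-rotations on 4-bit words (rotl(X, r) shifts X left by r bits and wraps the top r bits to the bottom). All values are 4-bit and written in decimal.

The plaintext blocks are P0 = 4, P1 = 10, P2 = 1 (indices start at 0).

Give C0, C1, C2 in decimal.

CTR encryption: S_i = E(K, T_i) where T_i is the counter for block i; C_i = P_i ⊕ S_i.
C0: T = 7, S = E(K, T) = 7; 4 ⊕ 7 = 3.
C1: T = 8, S = E(K, T) = 8; 10 ⊕ 8 = 2.
C2: T = 9, S = E(K, T) = 0; 1 ⊕ 0 = 1.

C0 = 3, C1 = 2, C2 = 1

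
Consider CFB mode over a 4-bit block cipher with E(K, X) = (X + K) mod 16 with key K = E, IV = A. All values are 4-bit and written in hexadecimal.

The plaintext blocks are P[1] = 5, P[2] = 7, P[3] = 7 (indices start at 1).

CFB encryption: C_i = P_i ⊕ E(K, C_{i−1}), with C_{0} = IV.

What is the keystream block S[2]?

B

C[1]: E(K, A) = 8; 5 ⊕ 8 = D.
C[2]: E(K, D) = B; 7 ⊕ B = C.
So S[2] = B.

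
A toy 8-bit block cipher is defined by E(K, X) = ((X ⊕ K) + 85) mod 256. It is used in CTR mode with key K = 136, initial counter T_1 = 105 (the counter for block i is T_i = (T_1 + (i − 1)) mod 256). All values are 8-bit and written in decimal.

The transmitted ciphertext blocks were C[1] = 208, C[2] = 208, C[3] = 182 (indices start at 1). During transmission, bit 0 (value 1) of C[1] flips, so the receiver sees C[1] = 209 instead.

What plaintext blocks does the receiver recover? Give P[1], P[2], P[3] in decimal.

P[1] = 231, P[2] = 231, P[3] = 142

CTR decryption: S_i = E(K, T_i) where T_i is the counter for block i; P_i = C_i ⊕ S_i.
Only C[1] changed, to 209. In CTR, a change in C_i flips the same bit in P_i only; the keystream is unaffected. Decrypting the received ciphertext:
P[1]: T = 105, S = E(K, T) = 54; 209 ⊕ 54 = 231.
P[2]: T = 106, S = E(K, T) = 55; 208 ⊕ 55 = 231.
P[3]: T = 107, S = E(K, T) = 56; 182 ⊕ 56 = 142.
Blocks that differ from the original plaintext: P[1].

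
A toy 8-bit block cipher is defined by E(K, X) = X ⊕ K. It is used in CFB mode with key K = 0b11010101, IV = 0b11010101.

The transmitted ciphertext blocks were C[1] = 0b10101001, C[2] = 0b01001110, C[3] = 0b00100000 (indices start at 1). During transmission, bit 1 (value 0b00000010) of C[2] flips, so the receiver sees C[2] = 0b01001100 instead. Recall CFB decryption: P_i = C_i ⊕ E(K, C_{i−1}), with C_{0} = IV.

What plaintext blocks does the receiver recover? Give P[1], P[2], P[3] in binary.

P[1] = 0b10101001, P[2] = 0b00110000, P[3] = 0b10111001

Only C[2] changed, to 0b01001100. In CFB, a change in C_i flips the same bit in P_i and garbles P_{i+1}. Decrypting the received ciphertext:
P[1]: E(K, 0b11010101) = 0b00000000; 0b10101001 ⊕ 0b00000000 = 0b10101001.
P[2]: E(K, 0b10101001) = 0b01111100; 0b01001100 ⊕ 0b01111100 = 0b00110000.
P[3]: E(K, 0b01001100) = 0b10011001; 0b00100000 ⊕ 0b10011001 = 0b10111001.
Blocks that differ from the original plaintext: P[2], P[3].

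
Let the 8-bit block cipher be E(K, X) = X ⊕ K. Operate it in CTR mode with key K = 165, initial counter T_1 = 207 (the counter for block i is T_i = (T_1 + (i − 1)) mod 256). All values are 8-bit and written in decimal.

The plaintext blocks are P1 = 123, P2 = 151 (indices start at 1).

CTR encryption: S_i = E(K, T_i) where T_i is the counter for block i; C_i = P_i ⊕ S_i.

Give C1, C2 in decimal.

C1: T = 207, S = E(K, T) = 106; 123 ⊕ 106 = 17.
C2: T = 208, S = E(K, T) = 117; 151 ⊕ 117 = 226.

C1 = 17, C2 = 226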